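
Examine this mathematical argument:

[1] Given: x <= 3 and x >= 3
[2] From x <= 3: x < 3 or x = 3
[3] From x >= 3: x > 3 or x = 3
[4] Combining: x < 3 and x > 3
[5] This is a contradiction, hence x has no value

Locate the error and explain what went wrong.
Step 4: Combining: x < 3 and x > 3

Step 4 incorrectly combines the conditions. From x <= 3 and x >= 3, the intersection is x = 3. The error treats the 'or' cases as 'and' requirements. The correct conclusion is that x = 3 is the unique solution, not that no solution exists.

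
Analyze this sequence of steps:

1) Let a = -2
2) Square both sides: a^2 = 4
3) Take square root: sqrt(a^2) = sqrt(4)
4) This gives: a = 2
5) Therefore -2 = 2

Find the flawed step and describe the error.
Step 4: This gives: a = 2

Step 4 incorrectly states that sqrt(a^2) = a. The correct identity is sqrt(a^2) = |a|. Since a = -2 < 0, we have sqrt(a^2) = |-2| = 2, not a = -2.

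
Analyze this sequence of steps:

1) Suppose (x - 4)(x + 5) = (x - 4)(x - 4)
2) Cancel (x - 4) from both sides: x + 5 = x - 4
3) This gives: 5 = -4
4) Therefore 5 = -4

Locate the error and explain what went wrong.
Step 2: Cancel (x - 4) from both sides: x + 5 = x - 4

Step 2 cancels (x - 4) from both sides. This is only valid if (x - 4) ≠ 0, i.e., x ≠ 4. When x = 4, both sides equal zero regardless of the other factors. The correct approach requires considering x = 4 as a separate case.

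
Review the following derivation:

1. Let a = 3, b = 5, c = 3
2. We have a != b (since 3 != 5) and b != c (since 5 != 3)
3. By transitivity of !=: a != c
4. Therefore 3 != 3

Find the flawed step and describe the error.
Step 3: By transitivity of !=: a != c

Step 3 incorrectly applies transitivity to the '!=' relation. Transitivity states: if a R b and b R c, then a R c. However, '!=' is not transitive. Counterexample: 3 != 5 and 5 != 3, but 3 = 3 (both equal 3). Transitivity holds for relations like <, <=, =, but not for !=.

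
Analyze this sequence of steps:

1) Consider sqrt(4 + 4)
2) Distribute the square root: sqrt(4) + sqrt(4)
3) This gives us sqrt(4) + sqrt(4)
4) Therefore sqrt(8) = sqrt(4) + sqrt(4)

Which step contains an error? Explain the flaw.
Step 2: Distribute the square root: sqrt(4) + sqrt(4)

Step 2 incorrectly 'distributes' the square root over addition. The square root function does not distribute: sqrt(a + b) ≠ sqrt(a) + sqrt(b). In fact, sqrt(4 + 4) = sqrt(8) ≈ 2.8284, while sqrt(4) + sqrt(4) ≈ 4.0000.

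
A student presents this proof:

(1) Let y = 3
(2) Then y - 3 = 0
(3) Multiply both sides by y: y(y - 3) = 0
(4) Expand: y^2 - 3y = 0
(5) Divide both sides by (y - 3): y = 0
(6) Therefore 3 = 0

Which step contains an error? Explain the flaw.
Step 5: Divide both sides by (y - 3): y = 0

Step 5 divides both sides by (y - 3). However, since y = 3, we have (y - 3) = 0. Division by zero is undefined, making this step invalid.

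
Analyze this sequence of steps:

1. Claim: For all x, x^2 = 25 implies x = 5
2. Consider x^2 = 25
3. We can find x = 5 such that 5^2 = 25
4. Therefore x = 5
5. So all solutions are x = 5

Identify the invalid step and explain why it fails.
Step 4: Therefore x = 5

Step 4 incorrectly concludes that x = 5 is the only solution. The proof shows that x = 5 is A solution (existence), but does not show it is the ONLY solution (uniqueness). In fact, x = -5 is also a solution since (-5)^2 = 25. Finding one solution doesn't prove there are no others.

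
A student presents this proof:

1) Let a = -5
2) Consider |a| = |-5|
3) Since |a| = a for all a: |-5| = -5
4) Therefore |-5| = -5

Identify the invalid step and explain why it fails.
Step 3: Since |a| = a for all a: |-5| = -5

Step 3 incorrectly states that |a| = a for all a. The correct definition is |a| = a when a >= 0, and |a| = -a when a < 0. Since -5 < 0, we have |-5| = -(-5) = 5, not -5.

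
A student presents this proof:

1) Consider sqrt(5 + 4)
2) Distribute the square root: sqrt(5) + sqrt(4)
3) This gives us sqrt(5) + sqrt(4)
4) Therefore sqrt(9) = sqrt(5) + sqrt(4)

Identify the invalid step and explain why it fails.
Step 2: Distribute the square root: sqrt(5) + sqrt(4)

Step 2 incorrectly 'distributes' the square root over addition. The square root function does not distribute: sqrt(a + b) ≠ sqrt(a) + sqrt(b). In fact, sqrt(5 + 4) = sqrt(9) ≈ 3.0000, while sqrt(5) + sqrt(4) ≈ 4.2361.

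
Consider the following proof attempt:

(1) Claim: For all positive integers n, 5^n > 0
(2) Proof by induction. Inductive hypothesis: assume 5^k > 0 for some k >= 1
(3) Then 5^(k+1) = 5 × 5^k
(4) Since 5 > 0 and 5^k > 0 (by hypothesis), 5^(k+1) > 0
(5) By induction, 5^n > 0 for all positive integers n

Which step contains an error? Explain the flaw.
Step 5: By induction, 5^n > 0 for all positive integers n

Step 5 concludes the proof by induction, but no base case was ever established. A valid induction proof requires: (1) a base case proving 5^1 > 0, and (2) an inductive step showing IF 5^k > 0 THEN 5^(k+1) > 0. Steps 2-4 correctly establish the inductive step, but without the base case the conclusion in step 5 does not follow.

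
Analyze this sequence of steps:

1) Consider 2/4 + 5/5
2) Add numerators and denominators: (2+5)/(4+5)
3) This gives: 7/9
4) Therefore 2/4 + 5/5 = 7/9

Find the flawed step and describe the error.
Step 2: Add numerators and denominators: (2+5)/(4+5)

Step 2 incorrectly adds fractions by separately adding numerators and denominators. This is wrong. The correct method requires a common denominator: 2/4 + 5/5 = (2×5 + 5×4)/(4×5) = 30/20 = 3/2. The method used gives 7/9, which is different.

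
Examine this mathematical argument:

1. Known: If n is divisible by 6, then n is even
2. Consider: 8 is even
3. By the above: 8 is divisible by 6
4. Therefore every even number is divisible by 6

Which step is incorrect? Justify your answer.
Step 3: By the above: 8 is divisible by 6

Step 3 commits the fallacy of affirming the consequent. The known fact 'divisible by 6 → even' does NOT imply 'even → divisible by 6'. That would be the converse, which is false. For example, 8 is even but 8 ÷ 6 = 1.33, which is not an integer.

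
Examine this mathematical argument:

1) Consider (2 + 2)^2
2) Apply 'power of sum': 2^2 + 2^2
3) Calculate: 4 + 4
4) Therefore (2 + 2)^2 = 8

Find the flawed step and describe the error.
Step 2: Apply 'power of sum': 2^2 + 2^2

Step 2 incorrectly applies a non-existent rule '(a+b)^n = a^n + b^n'. This is false in general. The correct expansion uses the binomial theorem. The actual value is (2 + 2)^2 = 4^2 = 16, not 8.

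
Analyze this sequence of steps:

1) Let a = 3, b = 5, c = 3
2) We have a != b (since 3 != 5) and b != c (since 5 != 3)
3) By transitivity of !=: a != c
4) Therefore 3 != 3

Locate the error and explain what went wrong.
Step 3: By transitivity of !=: a != c

Step 3 incorrectly applies transitivity to the '!=' relation. Transitivity states: if a R b and b R c, then a R c. However, '!=' is not transitive. Counterexample: 3 != 5 and 5 != 3, but 3 = 3 (both equal 3). Transitivity holds for relations like <, <=, =, but not for !=.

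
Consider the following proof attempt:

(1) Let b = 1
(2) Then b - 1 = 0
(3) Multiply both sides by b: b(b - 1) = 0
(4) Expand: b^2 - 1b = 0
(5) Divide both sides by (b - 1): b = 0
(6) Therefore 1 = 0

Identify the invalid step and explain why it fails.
Step 5: Divide both sides by (b - 1): b = 0

Step 5 divides both sides by (b - 1). However, since b = 1, we have (b - 1) = 0. Division by zero is undefined, making this step invalid.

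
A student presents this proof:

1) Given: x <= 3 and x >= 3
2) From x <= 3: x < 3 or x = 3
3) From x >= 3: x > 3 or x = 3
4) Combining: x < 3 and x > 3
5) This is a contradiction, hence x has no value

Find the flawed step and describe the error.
Step 4: Combining: x < 3 and x > 3

Step 4 incorrectly combines the conditions. From x <= 3 and x >= 3, the intersection is x = 3. The error treats the 'or' cases as 'and' requirements. The correct conclusion is that x = 3 is the unique solution, not that no solution exists.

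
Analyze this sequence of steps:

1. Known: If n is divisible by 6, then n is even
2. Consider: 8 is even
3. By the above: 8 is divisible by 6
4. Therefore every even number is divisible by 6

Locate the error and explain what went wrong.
Step 3: By the above: 8 is divisible by 6

Step 3 commits the fallacy of affirming the consequent. The known fact 'divisible by 6 → even' does NOT imply 'even → divisible by 6'. That would be the converse, which is false. For example, 8 is even but 8 ÷ 6 = 1.33, which is not an integer.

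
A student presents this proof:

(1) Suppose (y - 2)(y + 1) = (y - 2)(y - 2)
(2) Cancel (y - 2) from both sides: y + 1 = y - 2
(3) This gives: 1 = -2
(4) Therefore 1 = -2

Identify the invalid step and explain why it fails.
Step 2: Cancel (y - 2) from both sides: y + 1 = y - 2

Step 2 cancels (y - 2) from both sides. This is only valid if (y - 2) ≠ 0, i.e., y ≠ 2. When y = 2, both sides equal zero regardless of the other factors. The correct approach requires considering y = 2 as a separate case.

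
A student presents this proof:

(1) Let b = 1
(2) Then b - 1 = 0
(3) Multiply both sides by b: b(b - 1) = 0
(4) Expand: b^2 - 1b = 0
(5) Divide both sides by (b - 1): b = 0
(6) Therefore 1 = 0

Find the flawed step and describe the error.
Step 5: Divide both sides by (b - 1): b = 0

Step 5 divides both sides by (b - 1). However, since b = 1, we have (b - 1) = 0. Division by zero is undefined, making this step invalid.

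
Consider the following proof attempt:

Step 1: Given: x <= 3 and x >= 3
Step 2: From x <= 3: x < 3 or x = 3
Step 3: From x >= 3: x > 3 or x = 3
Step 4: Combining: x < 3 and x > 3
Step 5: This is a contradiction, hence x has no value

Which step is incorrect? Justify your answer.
Step 4: Combining: x < 3 and x > 3

Step 4 incorrectly combines the conditions. From x <= 3 and x >= 3, the intersection is x = 3. The error treats the 'or' cases as 'and' requirements. The correct conclusion is that x = 3 is the unique solution, not that no solution exists.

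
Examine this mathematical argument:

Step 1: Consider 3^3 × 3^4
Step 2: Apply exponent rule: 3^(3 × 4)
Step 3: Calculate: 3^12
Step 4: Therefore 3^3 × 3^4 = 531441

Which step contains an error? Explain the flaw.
Step 2: Apply exponent rule: 3^(3 × 4)

Step 2 incorrectly states that a^b × a^c = a^(b×c). The correct rule is a^b × a^c = a^(b+c). The actual value is 3^3 × 3^4 = 3^7 = 2187, not 3^12 = 531441.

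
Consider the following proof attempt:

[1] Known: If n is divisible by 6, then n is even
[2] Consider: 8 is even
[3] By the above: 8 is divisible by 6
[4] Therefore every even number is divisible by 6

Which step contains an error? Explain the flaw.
Step 3: By the above: 8 is divisible by 6

Step 3 commits the fallacy of affirming the consequent. The known fact 'divisible by 6 → even' does NOT imply 'even → divisible by 6'. That would be the converse, which is false. For example, 8 is even but 8 ÷ 6 = 1.33, which is not an integer.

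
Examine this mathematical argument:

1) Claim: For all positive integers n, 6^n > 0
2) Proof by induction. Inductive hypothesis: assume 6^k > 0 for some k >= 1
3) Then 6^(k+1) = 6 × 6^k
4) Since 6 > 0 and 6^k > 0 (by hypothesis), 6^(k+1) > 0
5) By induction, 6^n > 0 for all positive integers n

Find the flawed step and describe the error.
Step 5: By induction, 6^n > 0 for all positive integers n

Step 5 concludes the proof by induction, but no base case was ever established. A valid induction proof requires: (1) a base case proving 6^1 > 0, and (2) an inductive step showing IF 6^k > 0 THEN 6^(k+1) > 0. Steps 2-4 correctly establish the inductive step, but without the base case the conclusion in step 5 does not follow.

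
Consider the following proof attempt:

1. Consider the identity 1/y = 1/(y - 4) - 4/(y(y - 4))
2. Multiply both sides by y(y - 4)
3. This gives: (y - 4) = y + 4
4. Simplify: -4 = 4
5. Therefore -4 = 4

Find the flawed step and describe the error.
Step 3: This gives: (y - 4) = y + 4

Step 3 makes a sign error when clearing denominators. Multiplying -4/(y(y - 4)) by y(y - 4) gives -4, not +4. The correct result is (y - 4) = y - 4, which is trivially true, not (y - 4) = y + 4. (Step 1 is a valid identity: 1/(y - 4) - 4/(y(y - 4)) = (y - 4)/(y(y - 4)) = 1/y.)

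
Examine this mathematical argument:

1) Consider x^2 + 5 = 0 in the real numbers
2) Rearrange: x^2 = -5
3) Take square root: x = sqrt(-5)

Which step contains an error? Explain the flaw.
Step 3: Take square root: x = sqrt(-5)

Step 3 takes the square root of -5, which is negative. In the real number system, the square root of a negative number is undefined. The equation x^2 + 5 = 0 has no real solutions. Square roots of negative numbers only exist in the complex numbers.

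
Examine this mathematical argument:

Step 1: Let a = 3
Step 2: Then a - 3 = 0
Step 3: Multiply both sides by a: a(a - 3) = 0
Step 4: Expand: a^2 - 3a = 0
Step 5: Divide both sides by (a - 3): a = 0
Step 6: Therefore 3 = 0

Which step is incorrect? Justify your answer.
Step 5: Divide both sides by (a - 3): a = 0

Step 5 divides both sides by (a - 3). However, since a = 3, we have (a - 3) = 0. Division by zero is undefined, making this step invalid.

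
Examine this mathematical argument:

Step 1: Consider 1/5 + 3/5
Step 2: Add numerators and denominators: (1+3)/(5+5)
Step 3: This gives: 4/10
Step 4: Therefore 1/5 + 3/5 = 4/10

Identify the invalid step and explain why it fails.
Step 2: Add numerators and denominators: (1+3)/(5+5)

Step 2 incorrectly adds fractions by separately adding numerators and denominators. This is wrong. The correct method requires a common denominator: 1/5 + 3/5 = (1×5 + 3×5)/(5×5) = 20/25 = 4/5. The method used gives 4/10, which is different.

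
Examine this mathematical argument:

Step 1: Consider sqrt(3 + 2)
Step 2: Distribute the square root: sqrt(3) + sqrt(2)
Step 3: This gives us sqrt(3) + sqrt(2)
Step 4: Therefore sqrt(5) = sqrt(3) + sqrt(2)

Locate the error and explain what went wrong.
Step 2: Distribute the square root: sqrt(3) + sqrt(2)

Step 2 incorrectly 'distributes' the square root over addition. The square root function does not distribute: sqrt(a + b) ≠ sqrt(a) + sqrt(b). In fact, sqrt(3 + 2) = sqrt(5) ≈ 2.2361, while sqrt(3) + sqrt(2) ≈ 3.1463.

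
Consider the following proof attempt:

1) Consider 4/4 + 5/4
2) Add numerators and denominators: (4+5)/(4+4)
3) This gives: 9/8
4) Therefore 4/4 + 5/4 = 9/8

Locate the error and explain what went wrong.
Step 2: Add numerators and denominators: (4+5)/(4+4)

Step 2 incorrectly adds fractions by separately adding numerators and denominators. This is wrong. The correct method requires a common denominator: 4/4 + 5/4 = (4×4 + 5×4)/(4×4) = 36/16 = 9/4. The method used gives 9/8, which is different.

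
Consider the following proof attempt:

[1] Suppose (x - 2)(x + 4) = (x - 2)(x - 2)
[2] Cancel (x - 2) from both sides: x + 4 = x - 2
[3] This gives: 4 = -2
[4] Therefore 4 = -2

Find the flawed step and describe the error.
Step 2: Cancel (x - 2) from both sides: x + 4 = x - 2

Step 2 cancels (x - 2) from both sides. This is only valid if (x - 2) ≠ 0, i.e., x ≠ 2. When x = 2, both sides equal zero regardless of the other factors. The correct approach requires considering x = 2 as a separate case.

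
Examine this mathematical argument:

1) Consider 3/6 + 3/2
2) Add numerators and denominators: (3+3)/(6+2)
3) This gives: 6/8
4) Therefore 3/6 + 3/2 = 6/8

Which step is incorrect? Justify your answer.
Step 2: Add numerators and denominators: (3+3)/(6+2)

Step 2 incorrectly adds fractions by separately adding numerators and denominators. This is wrong. The correct method requires a common denominator: 3/6 + 3/2 = (3×2 + 3×6)/(6×2) = 24/12 = 2. The method used gives 6/8, which is different.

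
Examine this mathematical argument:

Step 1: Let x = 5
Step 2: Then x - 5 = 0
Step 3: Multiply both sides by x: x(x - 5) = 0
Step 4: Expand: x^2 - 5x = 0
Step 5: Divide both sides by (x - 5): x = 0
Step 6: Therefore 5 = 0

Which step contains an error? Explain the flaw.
Step 5: Divide both sides by (x - 5): x = 0

Step 5 divides both sides by (x - 5). However, since x = 5, we have (x - 5) = 0. Division by zero is undefined, making this step invalid.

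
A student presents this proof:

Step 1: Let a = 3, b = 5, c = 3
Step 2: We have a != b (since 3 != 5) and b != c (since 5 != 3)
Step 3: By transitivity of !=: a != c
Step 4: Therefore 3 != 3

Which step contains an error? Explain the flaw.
Step 3: By transitivity of !=: a != c

Step 3 incorrectly applies transitivity to the '!=' relation. Transitivity states: if a R b and b R c, then a R c. However, '!=' is not transitive. Counterexample: 3 != 5 and 5 != 3, but 3 = 3 (both equal 3). Transitivity holds for relations like <, <=, =, but not for !=.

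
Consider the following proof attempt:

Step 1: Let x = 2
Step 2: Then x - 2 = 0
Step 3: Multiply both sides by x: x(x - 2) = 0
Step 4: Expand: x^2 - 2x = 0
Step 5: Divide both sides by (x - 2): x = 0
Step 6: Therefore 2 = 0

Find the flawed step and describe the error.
Step 5: Divide both sides by (x - 2): x = 0

Step 5 divides both sides by (x - 2). However, since x = 2, we have (x - 2) = 0. Division by zero is undefined, making this step invalid.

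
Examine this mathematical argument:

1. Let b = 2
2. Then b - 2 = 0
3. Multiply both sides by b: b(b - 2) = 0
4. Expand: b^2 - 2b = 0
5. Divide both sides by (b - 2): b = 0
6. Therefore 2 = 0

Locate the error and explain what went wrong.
Step 5: Divide both sides by (b - 2): b = 0

Step 5 divides both sides by (b - 2). However, since b = 2, we have (b - 2) = 0. Division by zero is undefined, making this step invalid.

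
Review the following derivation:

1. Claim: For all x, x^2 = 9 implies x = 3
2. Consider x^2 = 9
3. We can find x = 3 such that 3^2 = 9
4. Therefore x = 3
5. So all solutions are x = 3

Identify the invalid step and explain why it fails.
Step 4: Therefore x = 3

Step 4 incorrectly concludes that x = 3 is the only solution. The proof shows that x = 3 is A solution (existence), but does not show it is the ONLY solution (uniqueness). In fact, x = -3 is also a solution since (-3)^2 = 9. Finding one solution doesn't prove there are no others.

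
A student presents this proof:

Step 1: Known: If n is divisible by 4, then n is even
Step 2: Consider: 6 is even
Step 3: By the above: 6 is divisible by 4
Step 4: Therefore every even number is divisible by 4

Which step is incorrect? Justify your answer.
Step 3: By the above: 6 is divisible by 4

Step 3 commits the fallacy of affirming the consequent. The known fact 'divisible by 4 → even' does NOT imply 'even → divisible by 4'. That would be the converse, which is false. For example, 6 is even but 6 ÷ 4 = 1.50, which is not an integer.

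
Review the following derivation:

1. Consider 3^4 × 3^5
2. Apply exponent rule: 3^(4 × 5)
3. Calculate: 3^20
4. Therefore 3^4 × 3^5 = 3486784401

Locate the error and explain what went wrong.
Step 2: Apply exponent rule: 3^(4 × 5)

Step 2 incorrectly states that a^b × a^c = a^(b×c). The correct rule is a^b × a^c = a^(b+c). The actual value is 3^4 × 3^5 = 3^9 = 19683, not 3^20 = 3486784401.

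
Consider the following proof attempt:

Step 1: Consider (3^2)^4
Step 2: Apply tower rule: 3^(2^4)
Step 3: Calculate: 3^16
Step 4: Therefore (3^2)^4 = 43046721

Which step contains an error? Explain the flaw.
Step 2: Apply tower rule: 3^(2^4)

Step 2 incorrectly states that (a^b)^c = a^(b^c). The correct rule is (a^b)^c = a^(b×c). The actual value is (3^2)^4 = 3^8 = 6561, not 3^16 = 43046721.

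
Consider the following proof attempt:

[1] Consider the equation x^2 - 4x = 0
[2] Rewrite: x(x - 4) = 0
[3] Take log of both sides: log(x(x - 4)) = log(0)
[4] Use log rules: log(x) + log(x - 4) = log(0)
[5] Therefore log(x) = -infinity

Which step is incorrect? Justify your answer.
Step 3: Take log of both sides: log(x(x - 4)) = log(0)

Step 3 takes the logarithm of both sides, resulting in log(0) on the right side. The logarithm is only defined for positive numbers; log(0) is undefined (approaches negative infinity). This operation is invalid.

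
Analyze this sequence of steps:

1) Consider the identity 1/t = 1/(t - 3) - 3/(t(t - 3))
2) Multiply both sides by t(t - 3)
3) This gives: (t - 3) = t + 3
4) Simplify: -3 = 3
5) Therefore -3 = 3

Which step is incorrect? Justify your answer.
Step 3: This gives: (t - 3) = t + 3

Step 3 makes a sign error when clearing denominators. Multiplying -3/(t(t - 3)) by t(t - 3) gives -3, not +3. The correct result is (t - 3) = t - 3, which is trivially true, not (t - 3) = t + 3. (Step 1 is a valid identity: 1/(t - 3) - 3/(t(t - 3)) = (t - 3)/(t(t - 3)) = 1/t.)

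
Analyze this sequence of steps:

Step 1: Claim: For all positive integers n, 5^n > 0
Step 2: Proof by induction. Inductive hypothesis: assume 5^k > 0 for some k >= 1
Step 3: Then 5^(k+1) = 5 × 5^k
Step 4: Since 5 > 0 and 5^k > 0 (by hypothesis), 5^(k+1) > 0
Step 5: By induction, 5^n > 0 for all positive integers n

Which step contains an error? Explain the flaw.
Step 5: By induction, 5^n > 0 for all positive integers n

Step 5 concludes the proof by induction, but no base case was ever established. A valid induction proof requires: (1) a base case proving 5^1 > 0, and (2) an inductive step showing IF 5^k > 0 THEN 5^(k+1) > 0. Steps 2-4 correctly establish the inductive step, but without the base case the conclusion in step 5 does not follow.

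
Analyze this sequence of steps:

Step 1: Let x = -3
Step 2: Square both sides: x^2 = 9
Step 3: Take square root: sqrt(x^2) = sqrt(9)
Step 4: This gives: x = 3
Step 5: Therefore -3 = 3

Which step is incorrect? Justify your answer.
Step 4: This gives: x = 3

Step 4 incorrectly states that sqrt(x^2) = x. The correct identity is sqrt(x^2) = |x|. Since x = -3 < 0, we have sqrt(x^2) = |-3| = 3, not x = -3.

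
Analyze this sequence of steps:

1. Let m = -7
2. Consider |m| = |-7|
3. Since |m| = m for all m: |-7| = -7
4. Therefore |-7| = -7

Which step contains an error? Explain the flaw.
Step 3: Since |m| = m for all m: |-7| = -7

Step 3 incorrectly states that |m| = m for all m. The correct definition is |m| = m when m >= 0, and |m| = -m when m < 0. Since -7 < 0, we have |-7| = -(-7) = 7, not -7.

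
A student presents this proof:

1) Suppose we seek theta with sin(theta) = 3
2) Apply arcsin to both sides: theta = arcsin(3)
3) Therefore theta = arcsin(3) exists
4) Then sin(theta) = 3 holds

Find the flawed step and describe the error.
Step 2: Apply arcsin to both sides: theta = arcsin(3)

Step 2 applies arcsin to 3. However, arcsin(x) is only defined for x in [-1, 1] because sin(theta) can only produce values in that range. Since |3| > 1, arcsin(3) is undefined. There is no angle whose sine equals 3.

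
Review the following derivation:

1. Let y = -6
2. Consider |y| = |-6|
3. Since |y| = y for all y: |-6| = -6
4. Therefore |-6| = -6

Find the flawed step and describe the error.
Step 3: Since |y| = y for all y: |-6| = -6

Step 3 incorrectly states that |y| = y for all y. The correct definition is |y| = y when y >= 0, and |y| = -y when y < 0. Since -6 < 0, we have |-6| = -(-6) = 6, not -6.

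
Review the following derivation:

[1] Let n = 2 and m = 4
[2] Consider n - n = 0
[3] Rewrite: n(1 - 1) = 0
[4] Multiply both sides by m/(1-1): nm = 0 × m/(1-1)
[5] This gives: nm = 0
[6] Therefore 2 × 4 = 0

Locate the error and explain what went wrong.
Step 4: Multiply both sides by m/(1-1): nm = 0 × m/(1-1)

Step 4 multiplies both sides by m/(1-1). However, 1-1 = 0, so this is multiplication by m/0, which is undefined. We cannot multiply by an undefined expression.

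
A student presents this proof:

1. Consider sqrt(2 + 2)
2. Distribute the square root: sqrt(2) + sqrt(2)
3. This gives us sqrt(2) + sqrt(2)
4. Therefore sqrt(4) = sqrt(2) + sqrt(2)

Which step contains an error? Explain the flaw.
Step 2: Distribute the square root: sqrt(2) + sqrt(2)

Step 2 incorrectly 'distributes' the square root over addition. The square root function does not distribute: sqrt(a + b) ≠ sqrt(a) + sqrt(b). In fact, sqrt(2 + 2) = sqrt(4) ≈ 2.0000, while sqrt(2) + sqrt(2) ≈ 2.8284.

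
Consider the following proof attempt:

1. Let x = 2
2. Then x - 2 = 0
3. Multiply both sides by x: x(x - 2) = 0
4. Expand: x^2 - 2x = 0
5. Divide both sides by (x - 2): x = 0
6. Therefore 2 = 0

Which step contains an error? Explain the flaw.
Step 5: Divide both sides by (x - 2): x = 0

Step 5 divides both sides by (x - 2). However, since x = 2, we have (x - 2) = 0. Division by zero is undefined, making this step invalid.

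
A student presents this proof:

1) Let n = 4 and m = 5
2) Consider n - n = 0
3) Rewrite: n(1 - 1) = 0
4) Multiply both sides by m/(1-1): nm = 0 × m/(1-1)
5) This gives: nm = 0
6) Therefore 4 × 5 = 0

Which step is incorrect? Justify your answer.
Step 4: Multiply both sides by m/(1-1): nm = 0 × m/(1-1)

Step 4 multiplies both sides by m/(1-1). However, 1-1 = 0, so this is multiplication by m/0, which is undefined. We cannot multiply by an undefined expression.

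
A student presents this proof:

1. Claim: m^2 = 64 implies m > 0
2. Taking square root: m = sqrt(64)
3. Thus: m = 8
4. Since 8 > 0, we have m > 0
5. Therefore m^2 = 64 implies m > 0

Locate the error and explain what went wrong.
Step 2: Taking square root: m = sqrt(64)

Step 2 takes the square root and assumes the positive root only. The equation m^2 = 64 actually has two solutions: m = 8 and m = -8. The proof silently assumes m > 0 without justification, then uses this assumption to conclude m > 0, which is circular. The counterexample m = -8 shows the claim is false.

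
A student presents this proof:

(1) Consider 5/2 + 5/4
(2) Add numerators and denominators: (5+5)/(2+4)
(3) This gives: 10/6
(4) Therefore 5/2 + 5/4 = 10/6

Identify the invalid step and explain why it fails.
Step 2: Add numerators and denominators: (5+5)/(2+4)

Step 2 incorrectly adds fractions by separately adding numerators and denominators. This is wrong. The correct method requires a common denominator: 5/2 + 5/4 = (5×4 + 5×2)/(2×4) = 30/8 = 15/4. The method used gives 10/6, which is different.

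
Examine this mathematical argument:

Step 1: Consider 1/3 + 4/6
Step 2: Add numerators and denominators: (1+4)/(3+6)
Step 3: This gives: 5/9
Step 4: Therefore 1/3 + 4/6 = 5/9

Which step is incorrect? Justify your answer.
Step 2: Add numerators and denominators: (1+4)/(3+6)

Step 2 incorrectly adds fractions by separately adding numerators and denominators. This is wrong. The correct method requires a common denominator: 1/3 + 4/6 = (1×6 + 4×3)/(3×6) = 18/18 = 1. The method used gives 5/9, which is different.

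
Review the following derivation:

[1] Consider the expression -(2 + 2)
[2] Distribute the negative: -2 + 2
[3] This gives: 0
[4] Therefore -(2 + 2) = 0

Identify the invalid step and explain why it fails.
Step 2: Distribute the negative: -2 + 2

Step 2 incorrectly distributes the negative sign. The correct distribution is -(2 + 2) = -2 - 2 = -4. The negative must be applied to both terms, not just the first. The error treats -(2 + 2) as -2 + 2, which equals 0 instead of -4.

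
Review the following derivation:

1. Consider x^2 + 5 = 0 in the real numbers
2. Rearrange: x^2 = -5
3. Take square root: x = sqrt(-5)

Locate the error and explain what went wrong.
Step 3: Take square root: x = sqrt(-5)

Step 3 takes the square root of -5, which is negative. In the real number system, the square root of a negative number is undefined. The equation x^2 + 5 = 0 has no real solutions. Square roots of negative numbers only exist in the complex numbers.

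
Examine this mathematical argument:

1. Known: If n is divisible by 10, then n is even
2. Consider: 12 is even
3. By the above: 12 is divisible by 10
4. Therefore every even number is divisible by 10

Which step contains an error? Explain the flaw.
Step 3: By the above: 12 is divisible by 10

Step 3 commits the fallacy of affirming the consequent. The known fact 'divisible by 10 → even' does NOT imply 'even → divisible by 10'. That would be the converse, which is false. For example, 12 is even but 12 ÷ 10 = 1.20, which is not an integer.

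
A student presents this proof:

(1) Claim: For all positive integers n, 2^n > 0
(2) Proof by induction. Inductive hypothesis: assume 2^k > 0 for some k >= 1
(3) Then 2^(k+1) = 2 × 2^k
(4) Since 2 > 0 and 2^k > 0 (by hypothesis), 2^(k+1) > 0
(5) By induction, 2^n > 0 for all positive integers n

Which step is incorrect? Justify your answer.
Step 5: By induction, 2^n > 0 for all positive integers n

Step 5 concludes the proof by induction, but no base case was ever established. A valid induction proof requires: (1) a base case proving 2^1 > 0, and (2) an inductive step showing IF 2^k > 0 THEN 2^(k+1) > 0. Steps 2-4 correctly establish the inductive step, but without the base case the conclusion in step 5 does not follow.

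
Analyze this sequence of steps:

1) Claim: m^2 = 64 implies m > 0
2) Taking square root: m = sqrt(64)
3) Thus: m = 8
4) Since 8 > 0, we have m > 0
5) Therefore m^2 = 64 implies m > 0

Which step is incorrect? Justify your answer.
Step 2: Taking square root: m = sqrt(64)

Step 2 takes the square root and assumes the positive root only. The equation m^2 = 64 actually has two solutions: m = 8 and m = -8. The proof silently assumes m > 0 without justification, then uses this assumption to conclude m > 0, which is circular. The counterexample m = -8 shows the claim is false.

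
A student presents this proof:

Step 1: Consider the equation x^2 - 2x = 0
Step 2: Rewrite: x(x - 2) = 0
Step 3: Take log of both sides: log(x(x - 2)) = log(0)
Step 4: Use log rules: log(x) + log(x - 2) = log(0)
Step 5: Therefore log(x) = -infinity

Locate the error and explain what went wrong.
Step 3: Take log of both sides: log(x(x - 2)) = log(0)

Step 3 takes the logarithm of both sides, resulting in log(0) on the right side. The logarithm is only defined for positive numbers; log(0) is undefined (approaches negative infinity). This operation is invalid.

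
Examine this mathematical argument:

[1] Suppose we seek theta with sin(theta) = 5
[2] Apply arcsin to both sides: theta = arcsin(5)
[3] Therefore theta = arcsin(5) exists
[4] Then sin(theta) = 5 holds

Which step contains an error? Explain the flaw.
Step 2: Apply arcsin to both sides: theta = arcsin(5)

Step 2 applies arcsin to 5. However, arcsin(x) is only defined for x in [-1, 1] because sin(theta) can only produce values in that range. Since |5| > 1, arcsin(5) is undefined. There is no angle whose sine equals 5.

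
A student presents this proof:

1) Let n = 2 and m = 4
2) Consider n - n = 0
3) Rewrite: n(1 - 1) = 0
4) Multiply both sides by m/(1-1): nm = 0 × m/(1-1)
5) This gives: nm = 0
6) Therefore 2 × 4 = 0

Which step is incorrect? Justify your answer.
Step 4: Multiply both sides by m/(1-1): nm = 0 × m/(1-1)

Step 4 multiplies both sides by m/(1-1). However, 1-1 = 0, so this is multiplication by m/0, which is undefined. We cannot multiply by an undefined expression.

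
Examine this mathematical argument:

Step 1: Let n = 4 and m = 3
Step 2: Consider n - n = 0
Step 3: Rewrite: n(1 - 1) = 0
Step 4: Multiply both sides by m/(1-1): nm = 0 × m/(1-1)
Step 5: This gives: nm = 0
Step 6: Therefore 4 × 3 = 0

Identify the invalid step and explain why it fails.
Step 4: Multiply both sides by m/(1-1): nm = 0 × m/(1-1)

Step 4 multiplies both sides by m/(1-1). However, 1-1 = 0, so this is multiplication by m/0, which is undefined. We cannot multiply by an undefined expression.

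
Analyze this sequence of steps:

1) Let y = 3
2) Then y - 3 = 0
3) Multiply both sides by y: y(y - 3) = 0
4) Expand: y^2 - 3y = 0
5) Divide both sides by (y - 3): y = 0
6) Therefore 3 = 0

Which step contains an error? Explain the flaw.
Step 5: Divide both sides by (y - 3): y = 0

Step 5 divides both sides by (y - 3). However, since y = 3, we have (y - 3) = 0. Division by zero is undefined, making this step invalid.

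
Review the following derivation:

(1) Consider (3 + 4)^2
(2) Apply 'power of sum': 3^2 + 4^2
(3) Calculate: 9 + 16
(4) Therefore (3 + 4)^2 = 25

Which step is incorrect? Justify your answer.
Step 2: Apply 'power of sum': 3^2 + 4^2

Step 2 incorrectly applies a non-existent rule '(a+b)^n = a^n + b^n'. This is false in general. The correct expansion uses the binomial theorem. The actual value is (3 + 4)^2 = 7^2 = 49, not 25.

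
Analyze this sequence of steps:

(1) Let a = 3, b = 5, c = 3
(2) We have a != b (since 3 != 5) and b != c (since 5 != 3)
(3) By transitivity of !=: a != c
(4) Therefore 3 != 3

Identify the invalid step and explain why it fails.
Step 3: By transitivity of !=: a != c

Step 3 incorrectly applies transitivity to the '!=' relation. Transitivity states: if a R b and b R c, then a R c. However, '!=' is not transitive. Counterexample: 3 != 5 and 5 != 3, but 3 = 3 (both equal 3). Transitivity holds for relations like <, <=, =, but not for !=.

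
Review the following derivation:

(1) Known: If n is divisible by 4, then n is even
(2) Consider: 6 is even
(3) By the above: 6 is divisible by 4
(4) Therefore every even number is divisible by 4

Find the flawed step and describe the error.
Step 3: By the above: 6 is divisible by 4

Step 3 commits the fallacy of affirming the consequent. The known fact 'divisible by 4 → even' does NOT imply 'even → divisible by 4'. That would be the converse, which is false. For example, 6 is even but 6 ÷ 4 = 1.50, which is not an integer.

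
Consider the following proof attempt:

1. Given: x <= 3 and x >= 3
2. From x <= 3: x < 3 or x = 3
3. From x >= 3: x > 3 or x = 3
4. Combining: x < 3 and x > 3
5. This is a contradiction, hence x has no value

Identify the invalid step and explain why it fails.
Step 4: Combining: x < 3 and x > 3

Step 4 incorrectly combines the conditions. From x <= 3 and x >= 3, the intersection is x = 3. The error treats the 'or' cases as 'and' requirements. The correct conclusion is that x = 3 is the unique solution, not that no solution exists.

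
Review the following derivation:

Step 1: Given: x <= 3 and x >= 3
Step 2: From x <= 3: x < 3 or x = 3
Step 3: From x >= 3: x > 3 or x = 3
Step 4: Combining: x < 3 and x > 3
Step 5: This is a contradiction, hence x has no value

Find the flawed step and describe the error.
Step 4: Combining: x < 3 and x > 3

Step 4 incorrectly combines the conditions. From x <= 3 and x >= 3, the intersection is x = 3. The error treats the 'or' cases as 'and' requirements. The correct conclusion is that x = 3 is the unique solution, not that no solution exists.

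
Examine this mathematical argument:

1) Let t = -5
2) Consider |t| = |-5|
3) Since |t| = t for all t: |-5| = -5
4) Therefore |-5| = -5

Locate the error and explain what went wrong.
Step 3: Since |t| = t for all t: |-5| = -5

Step 3 incorrectly states that |t| = t for all t. The correct definition is |t| = t when t >= 0, and |t| = -t when t < 0. Since -5 < 0, we have |-5| = -(-5) = 5, not -5.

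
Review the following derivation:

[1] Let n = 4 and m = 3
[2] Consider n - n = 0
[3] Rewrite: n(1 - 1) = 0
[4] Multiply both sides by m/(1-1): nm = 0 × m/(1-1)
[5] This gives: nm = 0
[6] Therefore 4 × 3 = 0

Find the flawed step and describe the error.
Step 4: Multiply both sides by m/(1-1): nm = 0 × m/(1-1)

Step 4 multiplies both sides by m/(1-1). However, 1-1 = 0, so this is multiplication by m/0, which is undefined. We cannot multiply by an undefined expression.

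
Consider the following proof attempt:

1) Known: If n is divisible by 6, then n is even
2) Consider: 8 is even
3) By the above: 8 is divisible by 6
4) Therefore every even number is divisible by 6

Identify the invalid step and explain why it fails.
Step 3: By the above: 8 is divisible by 6

Step 3 commits the fallacy of affirming the consequent. The known fact 'divisible by 6 → even' does NOT imply 'even → divisible by 6'. That would be the converse, which is false. For example, 8 is even but 8 ÷ 6 = 1.33, which is not an integer.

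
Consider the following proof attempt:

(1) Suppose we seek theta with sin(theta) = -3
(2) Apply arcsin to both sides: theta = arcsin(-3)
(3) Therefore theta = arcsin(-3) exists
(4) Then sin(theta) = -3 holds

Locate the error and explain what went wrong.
Step 2: Apply arcsin to both sides: theta = arcsin(-3)

Step 2 applies arcsin to -3. However, arcsin(x) is only defined for x in [-1, 1] because sin(theta) can only produce values in that range. Since |-3| > 1, arcsin(-3) is undefined. There is no angle whose sine equals -3.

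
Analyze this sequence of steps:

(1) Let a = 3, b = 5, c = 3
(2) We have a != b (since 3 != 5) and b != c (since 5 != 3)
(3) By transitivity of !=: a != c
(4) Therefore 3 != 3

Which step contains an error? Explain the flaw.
Step 3: By transitivity of !=: a != c

Step 3 incorrectly applies transitivity to the '!=' relation. Transitivity states: if a R b and b R c, then a R c. However, '!=' is not transitive. Counterexample: 3 != 5 and 5 != 3, but 3 = 3 (both equal 3). Transitivity holds for relations like <, <=, =, but not for !=.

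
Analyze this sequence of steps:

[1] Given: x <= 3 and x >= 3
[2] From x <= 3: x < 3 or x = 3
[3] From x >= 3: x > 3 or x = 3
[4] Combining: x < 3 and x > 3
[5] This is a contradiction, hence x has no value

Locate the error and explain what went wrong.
Step 4: Combining: x < 3 and x > 3

Step 4 incorrectly combines the conditions. From x <= 3 and x >= 3, the intersection is x = 3. The error treats the 'or' cases as 'and' requirements. The correct conclusion is that x = 3 is the unique solution, not that no solution exists.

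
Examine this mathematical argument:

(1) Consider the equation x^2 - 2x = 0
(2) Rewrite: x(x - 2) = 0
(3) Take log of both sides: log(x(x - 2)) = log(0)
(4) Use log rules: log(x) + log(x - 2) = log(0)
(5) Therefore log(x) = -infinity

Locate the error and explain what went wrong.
Step 3: Take log of both sides: log(x(x - 2)) = log(0)

Step 3 takes the logarithm of both sides, resulting in log(0) on the right side. The logarithm is only defined for positive numbers; log(0) is undefined (approaches negative infinity). This operation is invalid.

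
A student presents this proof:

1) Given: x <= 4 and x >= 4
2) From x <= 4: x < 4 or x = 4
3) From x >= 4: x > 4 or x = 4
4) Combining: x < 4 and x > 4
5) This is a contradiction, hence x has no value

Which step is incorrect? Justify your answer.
Step 4: Combining: x < 4 and x > 4

Step 4 incorrectly combines the conditions. From x <= 4 and x >= 4, the intersection is x = 4. The error treats the 'or' cases as 'and' requirements. The correct conclusion is that x = 4 is the unique solution, not that no solution exists.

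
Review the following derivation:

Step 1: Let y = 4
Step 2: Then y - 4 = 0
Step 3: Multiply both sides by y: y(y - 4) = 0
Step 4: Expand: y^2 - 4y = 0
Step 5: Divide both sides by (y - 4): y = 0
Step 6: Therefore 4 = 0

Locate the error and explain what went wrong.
Step 5: Divide both sides by (y - 4): y = 0

Step 5 divides both sides by (y - 4). However, since y = 4, we have (y - 4) = 0. Division by zero is undefined, making this step invalid.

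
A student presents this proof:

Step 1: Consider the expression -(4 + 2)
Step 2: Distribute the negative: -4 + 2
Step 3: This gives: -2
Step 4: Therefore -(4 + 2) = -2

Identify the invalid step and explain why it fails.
Step 2: Distribute the negative: -4 + 2

Step 2 incorrectly distributes the negative sign. The correct distribution is -(4 + 2) = -4 - 2 = -6. The negative must be applied to both terms, not just the first. The error treats -(4 + 2) as -4 + 2, which equals -2 instead of -6.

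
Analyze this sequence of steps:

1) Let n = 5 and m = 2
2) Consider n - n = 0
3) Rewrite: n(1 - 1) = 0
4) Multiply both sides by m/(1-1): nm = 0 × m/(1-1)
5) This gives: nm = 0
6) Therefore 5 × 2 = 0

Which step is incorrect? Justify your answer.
Step 4: Multiply both sides by m/(1-1): nm = 0 × m/(1-1)

Step 4 multiplies both sides by m/(1-1). However, 1-1 = 0, so this is multiplication by m/0, which is undefined. We cannot multiply by an undefined expression.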